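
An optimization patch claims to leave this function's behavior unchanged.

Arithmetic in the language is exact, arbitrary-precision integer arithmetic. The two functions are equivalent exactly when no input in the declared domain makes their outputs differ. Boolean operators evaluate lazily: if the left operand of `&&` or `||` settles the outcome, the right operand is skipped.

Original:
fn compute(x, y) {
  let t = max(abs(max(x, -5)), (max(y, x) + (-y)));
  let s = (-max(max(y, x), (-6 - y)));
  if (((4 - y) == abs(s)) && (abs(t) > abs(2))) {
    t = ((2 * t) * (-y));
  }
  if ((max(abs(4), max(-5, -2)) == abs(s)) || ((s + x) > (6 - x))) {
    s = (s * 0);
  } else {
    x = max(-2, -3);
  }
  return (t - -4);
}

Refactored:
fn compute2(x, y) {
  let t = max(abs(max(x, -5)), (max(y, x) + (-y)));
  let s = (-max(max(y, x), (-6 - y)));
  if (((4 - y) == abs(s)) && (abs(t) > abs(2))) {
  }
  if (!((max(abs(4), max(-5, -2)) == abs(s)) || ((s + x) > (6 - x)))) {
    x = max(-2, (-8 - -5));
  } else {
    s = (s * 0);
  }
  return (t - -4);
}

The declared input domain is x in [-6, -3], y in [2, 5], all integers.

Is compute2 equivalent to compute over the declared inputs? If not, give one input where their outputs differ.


Not equivalent: x=-6, y=2 separates them (-16 vs 9).
compute: t=5, then s=-2, then (((4 - y) == abs(s)) && (abs(t) > abs(2))) is true, then t=-20, then ((max(abs(4), max(-5, -2)) == abs(s)) || ((s + x) > (6 - x))) is false, then x=-2, then returns -16
compute2: t=5, then s=-2, then (((4 - y) == abs(s)) && (abs(t) > abs(2))) is true, then (!((max(abs(4), max(-5, -2)) == abs(s)) || ((s + x) > (6 - x)))) is true, then x=-2, then returns 9
verdict: not equivalent; witness: x=-6, y=2


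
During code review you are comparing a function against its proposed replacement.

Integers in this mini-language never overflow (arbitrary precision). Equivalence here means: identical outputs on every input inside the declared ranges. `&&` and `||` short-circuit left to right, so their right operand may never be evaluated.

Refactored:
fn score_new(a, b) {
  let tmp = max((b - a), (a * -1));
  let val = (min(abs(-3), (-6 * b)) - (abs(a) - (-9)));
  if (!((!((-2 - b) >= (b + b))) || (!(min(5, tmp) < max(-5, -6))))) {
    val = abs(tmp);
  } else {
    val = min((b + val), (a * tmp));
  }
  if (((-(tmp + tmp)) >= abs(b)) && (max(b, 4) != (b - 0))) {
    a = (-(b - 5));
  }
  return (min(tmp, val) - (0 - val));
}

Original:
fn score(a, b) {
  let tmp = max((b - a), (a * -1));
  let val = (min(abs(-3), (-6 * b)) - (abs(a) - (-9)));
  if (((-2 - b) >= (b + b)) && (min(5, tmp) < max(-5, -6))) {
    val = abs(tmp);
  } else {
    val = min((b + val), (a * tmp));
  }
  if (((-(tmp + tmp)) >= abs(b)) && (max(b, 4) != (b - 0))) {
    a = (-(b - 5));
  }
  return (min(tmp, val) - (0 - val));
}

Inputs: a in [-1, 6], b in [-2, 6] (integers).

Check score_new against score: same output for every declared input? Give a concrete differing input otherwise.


The two versions differ — the changes include boolean connective usage differs.
As a probe, take a=5, b=-2: score runs tmp becomes -5; next val becomes -11; next (((-2 - b) >= (b + b)) && (min(5, tmp) < max(-5, -6))) evaluates to false; next val becomes -25; next (((-(tmp + tmp)) >= abs(b)) && (max(b, 4) != (b - 0))) evaluates to true; next a becomes 7; next final value -50; score_new runs tmp becomes -5; next val becomes -11; next (!((!((-2 - b) >= (b + b))) || (!(min(5, tmp) < max(-5, -6))))) evaluates to false; next val becomes -25; next (((-(tmp + tmp)) >= abs(b)) && (max(b, 4) != (b - 0))) evaluates to true; next a becomes 7; next final value -50; both end at -50.
Sweeping the whole domain (72 inputs) finds no disagreement.
verdict: equivalent


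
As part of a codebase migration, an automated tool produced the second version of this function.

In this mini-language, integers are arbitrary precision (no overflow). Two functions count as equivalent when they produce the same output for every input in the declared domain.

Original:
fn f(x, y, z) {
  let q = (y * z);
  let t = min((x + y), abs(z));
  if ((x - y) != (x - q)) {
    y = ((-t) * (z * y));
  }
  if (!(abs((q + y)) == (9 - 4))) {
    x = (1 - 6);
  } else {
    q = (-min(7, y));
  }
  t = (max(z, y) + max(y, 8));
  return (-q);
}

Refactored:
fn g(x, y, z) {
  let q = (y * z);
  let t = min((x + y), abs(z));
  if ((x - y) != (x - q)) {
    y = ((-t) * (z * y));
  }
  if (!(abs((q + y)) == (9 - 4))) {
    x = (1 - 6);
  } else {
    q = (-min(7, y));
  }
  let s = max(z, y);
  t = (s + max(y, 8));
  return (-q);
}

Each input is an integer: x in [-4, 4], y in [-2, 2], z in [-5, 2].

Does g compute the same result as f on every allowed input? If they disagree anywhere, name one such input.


Equivalent — the differences include statement counts differ; and local variable names differ, yet no declared input distinguishes the two.
As a probe, take x=3, y=1, z=2: f runs q = 2; t = 2; ((x - y) != (x - q)) -> true; y = -4; (!(abs((q + y)) == (9 - 4))) -> true; x = -5; t = 10; return -2; g runs q = 2; t = 2; ((x - y) != (x - q)) -> true; y = -4; (!(abs((q + y)) == (9 - 4))) -> true; x = -5; s = 2; t = 10; return -2; both end at -2.
Every one of the 360 inputs gives matching results.
verdict: equivalent


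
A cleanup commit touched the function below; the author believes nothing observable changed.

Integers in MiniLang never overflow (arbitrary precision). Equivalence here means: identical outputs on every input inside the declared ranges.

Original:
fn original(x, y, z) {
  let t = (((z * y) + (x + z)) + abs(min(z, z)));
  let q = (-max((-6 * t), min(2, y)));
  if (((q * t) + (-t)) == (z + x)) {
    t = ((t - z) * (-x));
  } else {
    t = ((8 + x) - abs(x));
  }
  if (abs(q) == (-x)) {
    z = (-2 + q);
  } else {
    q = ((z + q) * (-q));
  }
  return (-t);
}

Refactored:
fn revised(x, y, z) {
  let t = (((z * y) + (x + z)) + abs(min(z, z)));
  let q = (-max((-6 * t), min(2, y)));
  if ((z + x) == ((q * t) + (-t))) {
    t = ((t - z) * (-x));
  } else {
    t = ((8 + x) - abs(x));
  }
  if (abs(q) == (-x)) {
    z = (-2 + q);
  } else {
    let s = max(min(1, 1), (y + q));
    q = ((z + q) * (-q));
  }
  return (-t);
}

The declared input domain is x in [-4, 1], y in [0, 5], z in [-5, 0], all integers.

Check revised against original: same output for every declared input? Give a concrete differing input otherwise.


The two versions differ — the changes include min/max/abs usage differs, plus constant usage differs, plus arithmetic usage differs, plus statement counts differ, plus local variable names differ.
As a probe, take x=1, y=0, z=-1: original runs t = 1; q = 0; (((q * t) + (-t)) == (z + x)) -> false; t = 8; (abs(q) == (-x)) -> false; q = 0; return -8; revised runs t = 1; q = 0; ((z + x) == ((q * t) + (-t))) -> false; t = 8; (abs(q) == (-x)) -> false; s = 1; q = 0; return -8; both end at -8.
Sweeping the whole domain (216 inputs) finds no disagreement.
verdict: equivalent


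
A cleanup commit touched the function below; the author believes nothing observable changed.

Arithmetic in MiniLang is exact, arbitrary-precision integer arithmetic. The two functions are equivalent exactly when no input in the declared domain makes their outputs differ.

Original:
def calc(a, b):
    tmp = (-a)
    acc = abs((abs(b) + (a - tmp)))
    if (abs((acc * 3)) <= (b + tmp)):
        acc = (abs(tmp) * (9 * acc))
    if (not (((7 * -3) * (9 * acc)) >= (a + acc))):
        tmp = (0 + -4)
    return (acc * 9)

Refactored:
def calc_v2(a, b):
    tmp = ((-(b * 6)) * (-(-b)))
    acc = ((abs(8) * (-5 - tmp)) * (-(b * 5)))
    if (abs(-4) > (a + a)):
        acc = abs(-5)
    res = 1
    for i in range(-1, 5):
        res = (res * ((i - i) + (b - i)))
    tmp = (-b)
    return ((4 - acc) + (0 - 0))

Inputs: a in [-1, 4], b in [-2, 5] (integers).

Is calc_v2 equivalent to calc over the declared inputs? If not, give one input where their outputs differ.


Try a=-1, b=-2.
calc: tmp=1, then acc=0, then (abs((acc * 3)) <= (b + tmp)) is false, then (not (((7 * -3) * (9 * acc)) >= (a + acc))) is false, then returns 0
calc_v2: tmp=-24, then acc=1520, then (abs(-4) > (a + a)) is true, then acc=5, then res=1, then (i=-1), then res=-1, then (i=0), then res=2, then (i=1), then res=-6, then (i=2), then res=24, then (i=3), then res=-120, then (i=4), then res=720, then tmp=2, then returns -1
0 and -1 differ, so these are not the same function on this domain.
verdict: not equivalent; witness: a=-1, b=-2


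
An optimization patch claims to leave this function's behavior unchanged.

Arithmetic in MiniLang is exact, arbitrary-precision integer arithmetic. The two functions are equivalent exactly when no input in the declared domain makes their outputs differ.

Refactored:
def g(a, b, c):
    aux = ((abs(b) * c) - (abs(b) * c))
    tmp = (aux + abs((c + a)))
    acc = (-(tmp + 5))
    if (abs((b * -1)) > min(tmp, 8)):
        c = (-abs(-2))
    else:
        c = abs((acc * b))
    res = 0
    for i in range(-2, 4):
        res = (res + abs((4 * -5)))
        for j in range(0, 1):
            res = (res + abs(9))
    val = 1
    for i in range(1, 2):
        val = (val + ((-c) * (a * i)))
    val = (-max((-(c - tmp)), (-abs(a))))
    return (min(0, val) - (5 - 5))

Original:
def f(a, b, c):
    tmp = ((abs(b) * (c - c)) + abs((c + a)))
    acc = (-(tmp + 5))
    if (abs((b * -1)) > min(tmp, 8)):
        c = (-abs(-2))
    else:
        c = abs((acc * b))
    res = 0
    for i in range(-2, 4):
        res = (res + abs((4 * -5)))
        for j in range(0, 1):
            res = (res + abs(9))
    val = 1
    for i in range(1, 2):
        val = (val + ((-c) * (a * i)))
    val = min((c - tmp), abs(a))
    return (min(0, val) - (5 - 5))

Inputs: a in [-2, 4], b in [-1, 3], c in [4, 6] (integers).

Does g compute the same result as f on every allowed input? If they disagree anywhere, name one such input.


Reading the diff, among the changes: local variable names differ, plus arithmetic usage differs, plus statement counts differ, plus min/max/abs usage differs.
One worked example (a=-1, b=2, c=5) — f: tmp=4, then acc=-9, then (abs((b * -1)) > min(tmp, 8)) is false, then c=18, then res=0, then (i=-2), then res=20, then (j=0), then res=29, then (i=-1), then res=49, then (j=0), then res=58, then (i=0), then res=78, then (j=0), then res=87, then (i=1), then res=107, then (j=0), then res=116, then (i=2), then res=136, then (j=0), then res=145, then (i=3), then res=165, then (j=0), then res=174, then val=1, then (i=1), then val=19, then val=1, then returns 0; g: aux=0, then tmp=4, then acc=-9, then (abs((b * -1)) > min(tmp, 8)) is false, then c=18, then res=0, then (i=-2), then res=20, then (j=0), then res=29, then (i=-1), then res=49, then (j=0), then res=58, then (i=0), then res=78, then (j=0), then res=87, then (i=1), then res=107, then (j=0), then res=116, then (i=2), then res=136, then (j=0), then res=145, then (i=3), then res=165, then (j=0), then res=174, then val=1, then (i=1), then val=19, then val=1, then returns 0; agreement on 0.
An exhaustive pass over the 105 declared inputs shows identical outputs.
verdict: equivalent


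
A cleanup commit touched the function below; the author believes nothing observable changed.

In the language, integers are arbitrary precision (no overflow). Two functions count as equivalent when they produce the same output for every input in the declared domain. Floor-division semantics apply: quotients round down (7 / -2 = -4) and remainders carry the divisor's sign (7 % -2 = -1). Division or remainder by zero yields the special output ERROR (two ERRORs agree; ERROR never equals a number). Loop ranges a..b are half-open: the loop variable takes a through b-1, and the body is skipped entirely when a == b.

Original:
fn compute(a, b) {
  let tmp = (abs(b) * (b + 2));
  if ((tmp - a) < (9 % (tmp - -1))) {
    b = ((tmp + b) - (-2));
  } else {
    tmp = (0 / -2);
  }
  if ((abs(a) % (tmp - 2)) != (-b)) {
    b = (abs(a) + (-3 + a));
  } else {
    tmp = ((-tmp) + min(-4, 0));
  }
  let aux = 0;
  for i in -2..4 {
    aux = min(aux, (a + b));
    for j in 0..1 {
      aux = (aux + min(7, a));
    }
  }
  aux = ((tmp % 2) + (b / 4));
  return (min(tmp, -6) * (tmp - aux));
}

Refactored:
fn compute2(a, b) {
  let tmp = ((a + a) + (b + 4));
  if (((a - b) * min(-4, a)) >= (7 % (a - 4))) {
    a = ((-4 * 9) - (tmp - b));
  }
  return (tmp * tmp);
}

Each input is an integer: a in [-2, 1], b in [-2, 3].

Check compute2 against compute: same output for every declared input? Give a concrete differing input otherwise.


Input a=-2, b=-2: -6 from compute versus 4 from compute2.
verdict: not equivalent; witness: a=-2, b=-2


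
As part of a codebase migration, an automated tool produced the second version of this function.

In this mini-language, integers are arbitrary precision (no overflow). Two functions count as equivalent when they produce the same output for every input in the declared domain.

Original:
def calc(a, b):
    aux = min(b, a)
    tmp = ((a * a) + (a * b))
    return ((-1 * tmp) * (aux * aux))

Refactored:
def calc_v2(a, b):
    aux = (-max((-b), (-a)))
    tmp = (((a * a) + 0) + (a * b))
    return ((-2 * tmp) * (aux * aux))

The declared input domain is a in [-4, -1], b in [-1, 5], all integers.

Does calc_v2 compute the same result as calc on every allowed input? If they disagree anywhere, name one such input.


a=-4, b=-1 yields -320 from calc but -640 from calc_v2.
verdict: not equivalent; witness: a=-4, b=-1


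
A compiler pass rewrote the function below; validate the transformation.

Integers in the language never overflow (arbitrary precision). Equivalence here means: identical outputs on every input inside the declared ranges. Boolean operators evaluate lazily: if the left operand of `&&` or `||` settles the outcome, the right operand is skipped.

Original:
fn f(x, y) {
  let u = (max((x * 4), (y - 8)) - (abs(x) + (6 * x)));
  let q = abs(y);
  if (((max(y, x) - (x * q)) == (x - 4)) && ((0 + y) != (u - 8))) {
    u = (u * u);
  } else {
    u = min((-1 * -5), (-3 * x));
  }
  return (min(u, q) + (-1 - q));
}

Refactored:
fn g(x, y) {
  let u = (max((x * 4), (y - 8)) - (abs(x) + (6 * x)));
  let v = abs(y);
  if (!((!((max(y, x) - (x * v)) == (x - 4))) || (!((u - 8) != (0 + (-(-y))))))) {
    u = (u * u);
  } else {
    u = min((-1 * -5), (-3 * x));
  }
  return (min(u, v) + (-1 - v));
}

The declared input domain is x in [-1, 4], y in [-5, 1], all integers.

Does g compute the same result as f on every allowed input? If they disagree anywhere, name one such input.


Equivalent — the differences include local variable names differ; boolean connective usage differs, yet no declared input distinguishes the two.
One worked example (x=1, y=-1) — f: u=-3, then q=1, then (((max(y, x) - (x * q)) == (x - 4)) && ((0 + y) != (u - 8))) is false, then u=-3, then returns -5; g: u=-3, then v=1, then (!((!((max(y, x) - (x * v)) == (x - 4))) || (!((u - 8) != (0 + (-(-y))))))) is false, then u=-3, then returns -5; agreement on -5.
Sweeping the whole domain (42 inputs) finds no disagreement.
verdict: equivalent


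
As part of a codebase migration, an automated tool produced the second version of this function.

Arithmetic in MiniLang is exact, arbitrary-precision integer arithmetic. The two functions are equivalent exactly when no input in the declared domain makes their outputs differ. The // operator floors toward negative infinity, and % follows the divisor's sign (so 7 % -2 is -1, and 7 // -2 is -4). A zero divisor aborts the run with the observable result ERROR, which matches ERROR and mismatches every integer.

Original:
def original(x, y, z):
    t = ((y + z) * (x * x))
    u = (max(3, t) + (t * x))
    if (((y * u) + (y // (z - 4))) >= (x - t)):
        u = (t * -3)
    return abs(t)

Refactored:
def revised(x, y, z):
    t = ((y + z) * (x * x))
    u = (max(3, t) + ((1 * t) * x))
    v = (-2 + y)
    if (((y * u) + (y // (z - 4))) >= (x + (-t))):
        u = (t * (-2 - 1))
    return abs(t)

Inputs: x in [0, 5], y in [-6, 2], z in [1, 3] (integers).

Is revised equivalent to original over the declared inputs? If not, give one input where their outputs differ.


Changes here: statement counts differ, and arithmetic usage differs, and local variable names differ, and constant usage differs; the full 162-point sweep finds no disagreement.
verdict: equivalent


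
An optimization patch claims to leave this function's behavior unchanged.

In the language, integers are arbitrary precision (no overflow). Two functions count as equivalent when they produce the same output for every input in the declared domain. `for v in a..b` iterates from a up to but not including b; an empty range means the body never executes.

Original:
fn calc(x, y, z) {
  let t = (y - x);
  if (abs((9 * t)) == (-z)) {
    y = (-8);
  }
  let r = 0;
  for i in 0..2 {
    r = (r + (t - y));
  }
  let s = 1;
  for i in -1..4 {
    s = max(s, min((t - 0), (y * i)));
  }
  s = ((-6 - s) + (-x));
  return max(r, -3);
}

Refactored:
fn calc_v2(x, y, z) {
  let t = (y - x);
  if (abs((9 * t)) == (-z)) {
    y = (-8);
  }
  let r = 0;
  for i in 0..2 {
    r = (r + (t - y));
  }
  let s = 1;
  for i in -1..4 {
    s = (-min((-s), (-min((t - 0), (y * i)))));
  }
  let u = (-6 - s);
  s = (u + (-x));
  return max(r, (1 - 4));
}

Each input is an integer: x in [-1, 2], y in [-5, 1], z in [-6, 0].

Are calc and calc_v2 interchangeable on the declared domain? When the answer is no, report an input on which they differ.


The two are interchangeable: constant usage differs, plus min/max/abs usage differs, plus statement counts differ, plus arithmetic usage differs, plus local variable names differ, and every declared input agrees.
As a probe, take x=1, y=-4, z=0: calc runs t := -5 | (abs((9 * t)) == (-z)): false | r := 0 | iter i=0: | r := -1 | iter i=1: | r := -2 | s := 1 | iter i=-1: | s := 1 | iter i=0: | s := 1 | iter i=1: | s := 1 | iter i=2: | s := 1 | iter i=3: | s := 1 | s := -8 | result -2; calc_v2 runs t := -5 | (abs((9 * t)) == (-z)): false | r := 0 | iter i=0: | r := -1 | iter i=1: | r := -2 | s := 1 | iter i=-1: | s := 1 | iter i=0: | s := 1 | iter i=1: | s := 1 | iter i=2: | s := 1 | iter i=3: | s := 1 | u := -7 | s := -8 | result -2; both end at -2.
Checked all 196 inputs in the declared domain: the outputs agree on every one.
verdict: equivalent


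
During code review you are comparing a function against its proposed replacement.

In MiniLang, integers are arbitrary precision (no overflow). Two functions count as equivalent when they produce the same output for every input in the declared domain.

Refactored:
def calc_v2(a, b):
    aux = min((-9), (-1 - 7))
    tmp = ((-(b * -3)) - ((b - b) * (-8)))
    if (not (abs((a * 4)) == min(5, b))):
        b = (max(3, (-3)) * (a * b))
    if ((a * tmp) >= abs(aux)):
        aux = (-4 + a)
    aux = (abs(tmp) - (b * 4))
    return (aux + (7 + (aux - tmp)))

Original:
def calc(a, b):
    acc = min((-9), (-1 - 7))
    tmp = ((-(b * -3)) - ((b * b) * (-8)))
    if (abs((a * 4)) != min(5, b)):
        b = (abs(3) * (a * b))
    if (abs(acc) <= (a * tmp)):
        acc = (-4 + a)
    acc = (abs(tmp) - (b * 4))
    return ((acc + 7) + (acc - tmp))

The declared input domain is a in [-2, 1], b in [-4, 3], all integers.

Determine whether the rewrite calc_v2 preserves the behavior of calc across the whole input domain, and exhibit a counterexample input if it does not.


These are not equivalent — on a=-2, b=-4 the outputs split (-69 vs -149).
calc: acc becomes -9; next tmp becomes 116; next (abs((a * 4)) != min(5, b)) evaluates to true; next b becomes 24; next (abs(acc) <= (a * tmp)) evaluates to false; next acc becomes 20; next final value -69
calc_v2: aux becomes -9; next tmp becomes -12; next (not (abs((a * 4)) == min(5, b))) evaluates to true; next b becomes 24; next ((a * tmp) >= abs(aux)) evaluates to true; next aux becomes -6; next aux becomes -84; next final value -149
verdict: not equivalent; witness: a=-2, b=-4


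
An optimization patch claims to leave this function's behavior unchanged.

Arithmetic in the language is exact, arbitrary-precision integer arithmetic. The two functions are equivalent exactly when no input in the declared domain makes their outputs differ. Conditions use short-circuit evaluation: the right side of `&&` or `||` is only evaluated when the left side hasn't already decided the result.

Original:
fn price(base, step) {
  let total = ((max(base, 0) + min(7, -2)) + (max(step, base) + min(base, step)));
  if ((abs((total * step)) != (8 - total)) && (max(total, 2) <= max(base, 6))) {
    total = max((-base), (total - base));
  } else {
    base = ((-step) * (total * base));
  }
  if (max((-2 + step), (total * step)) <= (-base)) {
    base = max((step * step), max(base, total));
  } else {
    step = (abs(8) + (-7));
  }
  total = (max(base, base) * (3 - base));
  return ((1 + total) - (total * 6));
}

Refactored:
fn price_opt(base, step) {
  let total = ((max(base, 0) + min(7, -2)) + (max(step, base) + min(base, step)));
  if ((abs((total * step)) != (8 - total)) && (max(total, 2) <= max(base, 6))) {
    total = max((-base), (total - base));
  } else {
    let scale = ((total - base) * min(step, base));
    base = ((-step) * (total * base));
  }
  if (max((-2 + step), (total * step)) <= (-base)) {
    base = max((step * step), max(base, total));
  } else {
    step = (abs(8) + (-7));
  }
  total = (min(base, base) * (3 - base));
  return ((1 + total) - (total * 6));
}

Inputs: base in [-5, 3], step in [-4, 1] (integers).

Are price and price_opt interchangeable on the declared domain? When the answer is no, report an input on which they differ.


The one real change (`max(base, base)` became `min(base, base)`) has no effect anywhere in the declared ranges.
As a probe, take base=3, step=-1: price runs total = 3; ((abs((total * step)) != (8 - total)) && (max(total, 2) <= max(base, 6))) -> true; total = 0; (max((-2 + step), (total * step)) <= (-base)) -> false; step = 1; total = 0; return 1; price_opt runs total = 3; ((abs((total * step)) != (8 - total)) && (max(total, 2) <= max(base, 6))) -> true; total = 0; (max((-2 + step), (total * step)) <= (-base)) -> false; step = 1; total = 0; return 1; both end at 1.
An exhaustive pass over the 54 declared inputs shows identical outputs.
verdict: equivalent


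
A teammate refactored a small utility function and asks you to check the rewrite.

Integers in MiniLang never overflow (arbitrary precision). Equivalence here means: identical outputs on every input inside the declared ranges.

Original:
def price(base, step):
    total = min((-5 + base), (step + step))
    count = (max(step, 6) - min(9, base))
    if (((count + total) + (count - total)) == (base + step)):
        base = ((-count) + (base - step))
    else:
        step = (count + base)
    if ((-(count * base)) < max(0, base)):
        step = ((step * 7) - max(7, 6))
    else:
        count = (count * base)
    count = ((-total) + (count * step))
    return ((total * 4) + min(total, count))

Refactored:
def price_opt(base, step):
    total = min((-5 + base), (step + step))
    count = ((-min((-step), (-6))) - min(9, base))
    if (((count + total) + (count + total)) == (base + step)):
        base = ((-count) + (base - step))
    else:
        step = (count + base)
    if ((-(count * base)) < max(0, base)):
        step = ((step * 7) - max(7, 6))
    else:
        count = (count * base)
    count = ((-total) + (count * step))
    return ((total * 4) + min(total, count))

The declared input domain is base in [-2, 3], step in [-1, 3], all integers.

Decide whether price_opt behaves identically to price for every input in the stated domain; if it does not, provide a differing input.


Consider the input base=-1, step=3.
price: total := -6 | count := 7 | (((count + total) + (count - total)) == (base + step)): false | step := 6 | ((-(count * base)) < max(0, base)): false | count := -7 | count := -36 | result -60
price_opt: total := -6 | count := 7 | (((count + total) + (count + total)) == (base + step)): true | base := -11 | ((-(count * base)) < max(0, base)): false | count := -77 | count := -225 | result -249
-60 and -249 differ, so these are not the same function on this domain.
verdict: not equivalent; witness: base=-1, step=3


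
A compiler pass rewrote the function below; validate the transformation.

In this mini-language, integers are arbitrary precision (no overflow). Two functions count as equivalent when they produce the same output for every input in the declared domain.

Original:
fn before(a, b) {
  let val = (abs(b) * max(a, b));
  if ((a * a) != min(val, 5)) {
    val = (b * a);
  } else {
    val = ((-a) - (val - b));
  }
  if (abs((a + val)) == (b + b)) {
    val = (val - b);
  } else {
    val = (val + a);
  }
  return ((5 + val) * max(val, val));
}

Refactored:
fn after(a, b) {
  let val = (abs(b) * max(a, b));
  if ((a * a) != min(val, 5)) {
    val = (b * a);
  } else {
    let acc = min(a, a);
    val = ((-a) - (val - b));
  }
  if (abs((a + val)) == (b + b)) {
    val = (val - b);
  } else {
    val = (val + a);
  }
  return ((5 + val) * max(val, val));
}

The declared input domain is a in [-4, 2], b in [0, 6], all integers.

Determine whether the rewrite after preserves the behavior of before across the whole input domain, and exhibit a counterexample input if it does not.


Differences: statement counts differ; and min/max/abs usage differs; and local variable names differ — yet all 49 inputs agree.
verdict: equivalent


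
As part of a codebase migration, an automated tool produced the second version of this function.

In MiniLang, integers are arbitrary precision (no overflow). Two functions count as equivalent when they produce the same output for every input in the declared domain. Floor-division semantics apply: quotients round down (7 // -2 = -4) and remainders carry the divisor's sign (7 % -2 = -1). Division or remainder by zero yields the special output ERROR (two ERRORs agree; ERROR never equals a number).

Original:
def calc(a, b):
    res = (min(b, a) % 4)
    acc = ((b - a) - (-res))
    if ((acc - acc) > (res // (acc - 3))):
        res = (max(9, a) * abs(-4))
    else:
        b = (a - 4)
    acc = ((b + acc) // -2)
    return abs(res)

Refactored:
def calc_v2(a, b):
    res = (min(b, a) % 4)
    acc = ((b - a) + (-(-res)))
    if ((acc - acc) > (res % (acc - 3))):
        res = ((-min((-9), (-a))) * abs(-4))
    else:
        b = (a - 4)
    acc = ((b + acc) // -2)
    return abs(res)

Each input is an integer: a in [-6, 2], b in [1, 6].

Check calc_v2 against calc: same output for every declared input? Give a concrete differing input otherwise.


These are not equivalent — on a=1, b=2 the outputs split (36 vs 1).
calc: res becomes 1; next acc becomes 2; next ((acc - acc) > (res // (acc - 3))) evaluates to true; next res becomes 36; next acc becomes -2; next final value 36
calc_v2: res becomes 1; next acc becomes 2; next ((acc - acc) > (res % (acc - 3))) evaluates to false; next b becomes -3; next acc becomes 0; next final value 1
verdict: not equivalent; witness: a=1, b=2


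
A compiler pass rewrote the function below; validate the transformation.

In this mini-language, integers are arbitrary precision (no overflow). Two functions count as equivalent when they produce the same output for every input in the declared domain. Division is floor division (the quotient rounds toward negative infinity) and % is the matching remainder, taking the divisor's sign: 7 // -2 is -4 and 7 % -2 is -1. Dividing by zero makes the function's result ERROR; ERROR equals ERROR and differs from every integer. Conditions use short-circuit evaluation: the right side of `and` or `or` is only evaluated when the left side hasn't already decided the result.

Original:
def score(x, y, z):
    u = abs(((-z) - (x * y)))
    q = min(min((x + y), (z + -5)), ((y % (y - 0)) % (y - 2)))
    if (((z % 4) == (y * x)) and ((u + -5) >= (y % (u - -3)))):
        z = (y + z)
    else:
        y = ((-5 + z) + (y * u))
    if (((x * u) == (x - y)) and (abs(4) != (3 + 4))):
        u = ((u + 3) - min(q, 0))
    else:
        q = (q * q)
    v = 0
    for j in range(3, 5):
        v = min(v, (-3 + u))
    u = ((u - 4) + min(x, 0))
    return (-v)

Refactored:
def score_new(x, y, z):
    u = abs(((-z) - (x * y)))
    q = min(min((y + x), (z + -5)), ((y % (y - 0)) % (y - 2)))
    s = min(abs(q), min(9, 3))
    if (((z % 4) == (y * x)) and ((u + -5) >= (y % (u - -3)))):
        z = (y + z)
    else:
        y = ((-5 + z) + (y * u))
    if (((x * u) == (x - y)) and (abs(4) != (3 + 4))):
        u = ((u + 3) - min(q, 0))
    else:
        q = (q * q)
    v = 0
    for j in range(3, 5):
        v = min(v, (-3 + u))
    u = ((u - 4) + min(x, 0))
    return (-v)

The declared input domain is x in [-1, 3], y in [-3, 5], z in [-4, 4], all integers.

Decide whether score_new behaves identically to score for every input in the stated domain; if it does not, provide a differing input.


Equivalent — the differences include constant usage differs, plus statement counts differ, plus min/max/abs usage differs, plus local variable names differ, yet no declared input distinguishes the two.
Spot check at x=-1, y=-1, z=2 — score: u := 3 | q := -3 | (((z % 4) == (y * x)) and ((u + -5) >= (y % (u - -3)))): false | y := -6 | (((x * u) == (x - y)) and (abs(4) != (3 + 4))): false | q := 9 | v := 0 | iter j=3: | v := 0 | iter j=4: | v := 0 | u := -2 | result 0. score_new: u := 3 | q := -3 | s := 3 | (((z % 4) == (y * x)) and ((u + -5) >= (y % (u - -3)))): false | y := -6 | (((x * u) == (x - y)) and (abs(4) != (3 + 4))): false | q := 9 | v := 0 | iter j=3: | v := 0 | iter j=4: | v := 0 | u := -2 | result 0. Both give 0.
Sweeping the whole domain (405 inputs) finds no disagreement.
verdict: equivalent


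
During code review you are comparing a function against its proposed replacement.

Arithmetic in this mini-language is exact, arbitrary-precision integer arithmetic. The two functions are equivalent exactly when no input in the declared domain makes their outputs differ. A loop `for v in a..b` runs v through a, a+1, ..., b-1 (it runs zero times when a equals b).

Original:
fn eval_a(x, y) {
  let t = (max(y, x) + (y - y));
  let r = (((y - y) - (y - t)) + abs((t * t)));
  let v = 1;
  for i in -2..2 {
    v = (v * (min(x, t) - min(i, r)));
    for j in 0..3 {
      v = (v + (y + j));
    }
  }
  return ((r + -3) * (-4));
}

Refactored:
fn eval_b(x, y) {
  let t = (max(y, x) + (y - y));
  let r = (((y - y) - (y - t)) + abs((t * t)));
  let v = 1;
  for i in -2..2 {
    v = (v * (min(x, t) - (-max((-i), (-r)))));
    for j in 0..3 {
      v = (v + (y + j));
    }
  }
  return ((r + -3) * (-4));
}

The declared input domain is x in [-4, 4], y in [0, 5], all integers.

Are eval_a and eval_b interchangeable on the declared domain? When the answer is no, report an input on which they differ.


Equivalent — the differences include min/max/abs usage differs, yet no declared input distinguishes the two.
As a probe, take x=1, y=0: eval_a runs t becomes 1; next r becomes 2; next v becomes 1; next at i=-2:; next v becomes 3; next at j=0:; next v becomes 3; next at j=1:; next v becomes 4; next at j=2:; next v becomes 6; next at i=-1:; next v becomes 12; next at j=0:; next v becomes 12; next at j=1:; next v becomes 13; next at j=2:; next v becomes 15; next at i=0:; next v becomes 15; next at j=0:; next v becomes 15; next at j=1:; next v becomes 16; next at j=2:; next v becomes 18; next at i=1:; next v becomes 0; next at j=0:; next v becomes 0; next at j=1:; next v becomes 1; next at j=2:; next v becomes 3; next final value 4; eval_b runs t becomes 1; next r becomes 2; next v becomes 1; next at i=-2:; next v becomes 3; next at j=0:; next v becomes 3; next at j=1:; next v becomes 4; next at j=2:; next v becomes 6; next at i=-1:; next v becomes 12; next at j=0:; next v becomes 12; next at j=1:; next v becomes 13; next at j=2:; next v becomes 15; next at i=0:; next v becomes 15; next at j=0:; next v becomes 15; next at j=1:; next v becomes 16; next at j=2:; next v becomes 18; next at i=1:; next v becomes 0; next at j=0:; next v becomes 0; next at j=1:; next v becomes 1; next at j=2:; next v becomes 3; next final value 4; both end at 4.
Every one of the 54 inputs gives matching results.
verdict: equivalent


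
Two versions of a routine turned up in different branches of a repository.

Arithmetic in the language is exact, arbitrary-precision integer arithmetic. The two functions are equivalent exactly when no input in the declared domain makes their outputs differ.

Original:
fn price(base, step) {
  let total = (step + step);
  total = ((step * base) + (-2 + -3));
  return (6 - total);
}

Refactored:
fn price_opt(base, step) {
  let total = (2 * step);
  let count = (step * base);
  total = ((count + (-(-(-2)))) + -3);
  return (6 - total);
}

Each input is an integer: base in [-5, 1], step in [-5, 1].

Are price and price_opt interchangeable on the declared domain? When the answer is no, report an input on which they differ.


The two versions differ — the changes include local variable names differ, arithmetic usage differs, statement counts differ, constant usage differs.
One worked example (base=-3, step=-4) — price: total=-8, then total=7, then returns -1; price_opt: total=-8, then count=12, then total=7, then returns -1; agreement on -1.
Checked all 49 inputs in the declared domain: the outputs agree on every one.
verdict: equivalent


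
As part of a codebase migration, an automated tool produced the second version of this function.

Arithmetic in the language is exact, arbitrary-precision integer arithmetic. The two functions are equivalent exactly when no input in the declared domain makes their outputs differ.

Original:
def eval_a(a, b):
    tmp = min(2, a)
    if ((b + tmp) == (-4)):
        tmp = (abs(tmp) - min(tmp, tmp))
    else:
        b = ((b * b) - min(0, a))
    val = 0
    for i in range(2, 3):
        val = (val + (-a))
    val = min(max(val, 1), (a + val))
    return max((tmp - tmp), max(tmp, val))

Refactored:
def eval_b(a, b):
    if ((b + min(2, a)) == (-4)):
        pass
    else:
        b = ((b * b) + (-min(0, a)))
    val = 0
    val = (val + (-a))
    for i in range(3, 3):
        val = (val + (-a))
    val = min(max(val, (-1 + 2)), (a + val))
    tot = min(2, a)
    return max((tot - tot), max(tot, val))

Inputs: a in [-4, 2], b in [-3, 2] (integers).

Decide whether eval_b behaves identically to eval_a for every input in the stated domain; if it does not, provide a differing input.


Take a=-4, b=0.
eval_a: tmp becomes -4; next ((b + tmp) == (-4)) evaluates to true; next tmp becomes 8; next val becomes 0; next at i=2:; next val becomes 4; next val becomes 0; next final value 8
eval_b: ((b + min(2, a)) == (-4)) evaluates to true; next val becomes 0; next val becomes 4; next i never enters its loop body; next val becomes 0; next tot becomes -4; next final value 0
8 against 0: the behavior changed.
verdict: not equivalent; witness: a=-4, b=0


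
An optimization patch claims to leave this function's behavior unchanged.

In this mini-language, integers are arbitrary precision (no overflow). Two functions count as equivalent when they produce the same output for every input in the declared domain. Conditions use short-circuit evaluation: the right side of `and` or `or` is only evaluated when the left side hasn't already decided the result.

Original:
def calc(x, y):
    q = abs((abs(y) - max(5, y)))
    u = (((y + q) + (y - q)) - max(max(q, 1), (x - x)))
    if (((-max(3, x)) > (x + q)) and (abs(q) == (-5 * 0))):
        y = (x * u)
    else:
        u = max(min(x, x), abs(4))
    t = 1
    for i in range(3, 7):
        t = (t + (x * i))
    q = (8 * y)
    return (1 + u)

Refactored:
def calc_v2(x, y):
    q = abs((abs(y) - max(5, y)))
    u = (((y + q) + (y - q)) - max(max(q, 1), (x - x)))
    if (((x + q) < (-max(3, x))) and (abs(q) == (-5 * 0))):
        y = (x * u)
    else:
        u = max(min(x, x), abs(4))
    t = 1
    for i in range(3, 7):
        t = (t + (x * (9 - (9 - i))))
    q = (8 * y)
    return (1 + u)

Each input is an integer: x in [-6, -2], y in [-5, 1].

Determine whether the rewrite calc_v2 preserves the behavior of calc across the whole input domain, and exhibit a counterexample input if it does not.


Behavior is preserved: although arithmetic usage differs; constant usage differs; comparison usage differs, the outputs never diverge.
One worked example (x=-3, y=1) — calc: q = 4; u = -2; (((-max(3, x)) > (x + q)) and (abs(q) == (-5 * 0))) -> false; u = 4; t = 1; [i=3]; t = -8; [i=4]; t = -20; [i=5]; t = -35; [i=6]; t = -53; q = 8; return 5; calc_v2: q = 4; u = -2; (((x + q) < (-max(3, x))) and (abs(q) == (-5 * 0))) -> false; u = 4; t = 1; [i=3]; t = -8; [i=4]; t = -20; [i=5]; t = -35; [i=6]; t = -53; q = 8; return 5; agreement on 5.
Every one of the 35 inputs gives matching results.
verdict: equivalent


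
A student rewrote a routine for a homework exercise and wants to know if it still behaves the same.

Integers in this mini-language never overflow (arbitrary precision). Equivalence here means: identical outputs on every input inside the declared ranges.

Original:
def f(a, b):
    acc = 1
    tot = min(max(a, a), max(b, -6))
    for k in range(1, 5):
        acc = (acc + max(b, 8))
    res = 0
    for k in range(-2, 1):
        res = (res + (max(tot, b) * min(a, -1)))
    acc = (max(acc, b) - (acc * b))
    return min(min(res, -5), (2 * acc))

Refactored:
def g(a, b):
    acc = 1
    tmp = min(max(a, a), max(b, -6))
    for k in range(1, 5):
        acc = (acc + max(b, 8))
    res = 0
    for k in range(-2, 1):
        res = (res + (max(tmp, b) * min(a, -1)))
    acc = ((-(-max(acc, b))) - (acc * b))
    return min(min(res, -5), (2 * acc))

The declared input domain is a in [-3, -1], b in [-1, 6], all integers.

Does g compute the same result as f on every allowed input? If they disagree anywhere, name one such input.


The two versions differ — the changes include local variable names differ.
Tracing a=-1, b=-1: f: acc = 1; tot = -1; [k=1]; acc = 9; [k=2]; acc = 17; [k=3]; acc = 25; [k=4]; acc = 33; res = 0; [k=-2]; res = 1; [k=-1]; res = 2; [k=0]; res = 3; acc = 66; return -5 | g: acc = 1; tmp = -1; [k=1]; acc = 9; [k=2]; acc = 17; [k=3]; acc = 25; [k=4]; acc = 33; res = 0; [k=-2]; res = 1; [k=-1]; res = 2; [k=0]; res = 3; acc = 66; return -5 — matching result -5.
Checked all 24 inputs in the declared domain: the outputs agree on every one.
verdict: equivalent


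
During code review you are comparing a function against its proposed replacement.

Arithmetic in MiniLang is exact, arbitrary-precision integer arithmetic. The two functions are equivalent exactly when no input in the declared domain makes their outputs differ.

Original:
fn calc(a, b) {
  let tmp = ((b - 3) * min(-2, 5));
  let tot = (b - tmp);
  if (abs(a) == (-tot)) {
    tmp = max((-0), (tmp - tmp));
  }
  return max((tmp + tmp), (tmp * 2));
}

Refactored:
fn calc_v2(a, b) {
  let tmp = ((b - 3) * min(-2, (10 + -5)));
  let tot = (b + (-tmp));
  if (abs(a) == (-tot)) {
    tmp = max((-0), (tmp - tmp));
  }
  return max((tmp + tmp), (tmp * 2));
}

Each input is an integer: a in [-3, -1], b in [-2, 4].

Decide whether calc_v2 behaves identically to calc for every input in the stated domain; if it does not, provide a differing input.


Behavior is preserved: although constant usage differs, and arithmetic usage differs, the outputs never diverge.
As a probe, take a=-3, b=4: calc runs tmp := -2 | tot := 6 | (abs(a) == (-tot)): false | result -4; calc_v2 runs tmp := -2 | tot := 6 | (abs(a) == (-tot)): false | result -4; both end at -4.
Sweeping the whole domain (21 inputs) finds no disagreement.
verdict: equivalent


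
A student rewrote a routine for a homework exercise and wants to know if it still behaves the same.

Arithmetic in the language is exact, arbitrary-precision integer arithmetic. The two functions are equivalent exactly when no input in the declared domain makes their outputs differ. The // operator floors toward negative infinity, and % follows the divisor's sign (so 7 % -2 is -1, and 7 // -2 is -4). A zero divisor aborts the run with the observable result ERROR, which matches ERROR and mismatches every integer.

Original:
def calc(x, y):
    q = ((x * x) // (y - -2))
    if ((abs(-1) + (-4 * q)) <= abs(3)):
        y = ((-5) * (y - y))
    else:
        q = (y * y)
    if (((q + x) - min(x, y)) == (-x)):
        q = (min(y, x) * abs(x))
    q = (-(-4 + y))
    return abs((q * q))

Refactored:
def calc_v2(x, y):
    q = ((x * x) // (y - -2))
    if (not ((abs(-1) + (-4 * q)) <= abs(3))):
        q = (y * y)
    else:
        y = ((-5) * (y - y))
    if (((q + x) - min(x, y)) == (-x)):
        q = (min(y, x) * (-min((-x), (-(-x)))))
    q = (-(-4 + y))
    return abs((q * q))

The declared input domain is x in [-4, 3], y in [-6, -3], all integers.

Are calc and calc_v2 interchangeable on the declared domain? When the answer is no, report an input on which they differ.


Reading the diff, among the changes: boolean connective usage differs, plus min/max/abs usage differs.
As a probe, take x=0, y=-5: calc runs q = 0; ((abs(-1) + (-4 * q)) <= abs(3)) -> true; y = 0; (((q + x) - min(x, y)) == (-x)) -> true; q = 0; q = 4; return 16; calc_v2 runs q = 0; (not ((abs(-1) + (-4 * q)) <= abs(3))) -> false; y = 0; (((q + x) - min(x, y)) == (-x)) -> true; q = 0; q = 4; return 16; both end at 16.
Every one of the 32 inputs gives matching results.
verdict: equivalent
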